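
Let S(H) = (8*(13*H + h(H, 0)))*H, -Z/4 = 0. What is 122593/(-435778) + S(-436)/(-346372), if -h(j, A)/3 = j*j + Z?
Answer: -218872983381345/37735324354 ≈ -5800.2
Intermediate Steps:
Z = 0 (Z = -4*0 = 0)
h(j, A) = -3*j² (h(j, A) = -3*(j*j + 0) = -3*(j² + 0) = -3*j²)
S(H) = H*(-24*H² + 104*H) (S(H) = (8*(13*H - 3*H²))*H = (8*(-3*H² + 13*H))*H = (-24*H² + 104*H)*H = H*(-24*H² + 104*H))
122593/(-435778) + S(-436)/(-346372) = 122593/(-435778) + ((-436)²*(104 - 24*(-436)))/(-346372) = 122593*(-1/435778) + (190096*(104 + 10464))*(-1/346372) = -122593/435778 + (190096*10568)*(-1/346372) = -122593/435778 + 2008934528*(-1/346372) = -122593/435778 - 502233632/86593 = -218872983381345/37735324354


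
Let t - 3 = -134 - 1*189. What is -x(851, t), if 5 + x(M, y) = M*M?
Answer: -724196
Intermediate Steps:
t = -320 (t = 3 + (-134 - 1*189) = 3 + (-134 - 189) = 3 - 323 = -320)
x(M, y) = -5 + M² (x(M, y) = -5 + M*M = -5 + M²)
-x(851, t) = -(-5 + 851²) = -(-5 + 724201) = -1*724196 = -724196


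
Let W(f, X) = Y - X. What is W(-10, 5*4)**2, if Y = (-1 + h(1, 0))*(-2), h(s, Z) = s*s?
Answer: 400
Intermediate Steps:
h(s, Z) = s**2
Y = 0 (Y = (-1 + 1**2)*(-2) = (-1 + 1)*(-2) = 0*(-2) = 0)
W(f, X) = -X (W(f, X) = 0 - X = -X)
W(-10, 5*4)**2 = (-5*4)**2 = (-1*20)**2 = (-20)**2 = 400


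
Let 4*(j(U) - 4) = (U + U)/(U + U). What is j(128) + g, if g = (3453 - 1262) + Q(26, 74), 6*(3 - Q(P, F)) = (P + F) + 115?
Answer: 25949/12 ≈ 2162.4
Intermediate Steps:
j(U) = 17/4 (j(U) = 4 + ((U + U)/(U + U))/4 = 4 + ((2*U)/((2*U)))/4 = 4 + ((2*U)*(1/(2*U)))/4 = 4 + (1/4)*1 = 4 + 1/4 = 17/4)
Q(P, F) = -97/6 - F/6 - P/6 (Q(P, F) = 3 - ((P + F) + 115)/6 = 3 - ((F + P) + 115)/6 = 3 - (115 + F + P)/6 = 3 + (-115/6 - F/6 - P/6) = -97/6 - F/6 - P/6)
g = 12949/6 (g = (3453 - 1262) + (-97/6 - 1/6*74 - 1/6*26) = 2191 + (-97/6 - 37/3 - 13/3) = 2191 - 197/6 = 12949/6 ≈ 2158.2)
j(128) + g = 17/4 + 12949/6 = 25949/12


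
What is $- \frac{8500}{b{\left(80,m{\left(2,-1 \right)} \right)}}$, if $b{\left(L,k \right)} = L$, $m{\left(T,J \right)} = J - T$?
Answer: $- \frac{425}{4} \approx -106.25$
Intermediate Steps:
$- \frac{8500}{b{\left(80,m{\left(2,-1 \right)} \right)}} = - \frac{8500}{80} = \left(-8500\right) \frac{1}{80} = - \frac{425}{4}$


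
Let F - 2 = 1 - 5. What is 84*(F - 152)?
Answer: -12936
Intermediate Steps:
F = -2 (F = 2 + (1 - 5) = 2 - 4 = -2)
84*(F - 152) = 84*(-2 - 152) = 84*(-154) = -12936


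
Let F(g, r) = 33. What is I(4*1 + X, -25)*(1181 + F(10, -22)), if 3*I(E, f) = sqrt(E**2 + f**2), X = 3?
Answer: 1214*sqrt(674)/3 ≈ 10506.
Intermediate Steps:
I(E, f) = sqrt(E**2 + f**2)/3
I(4*1 + X, -25)*(1181 + F(10, -22)) = (sqrt((4*1 + 3)**2 + (-25)**2)/3)*(1181 + 33) = (sqrt((4 + 3)**2 + 625)/3)*1214 = (sqrt(7**2 + 625)/3)*1214 = (sqrt(49 + 625)/3)*1214 = (sqrt(674)/3)*1214 = 1214*sqrt(674)/3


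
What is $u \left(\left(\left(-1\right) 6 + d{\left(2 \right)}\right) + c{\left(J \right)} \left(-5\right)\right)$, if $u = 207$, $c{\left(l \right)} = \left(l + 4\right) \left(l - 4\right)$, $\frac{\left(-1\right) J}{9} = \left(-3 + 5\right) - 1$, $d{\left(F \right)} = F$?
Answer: $-68103$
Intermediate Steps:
$J = -9$ ($J = - 9 \left(\left(-3 + 5\right) - 1\right) = - 9 \left(2 - 1\right) = \left(-9\right) 1 = -9$)
$c{\left(l \right)} = \left(-4 + l\right) \left(4 + l\right)$ ($c{\left(l \right)} = \left(4 + l\right) \left(-4 + l\right) = \left(-4 + l\right) \left(4 + l\right)$)
$u \left(\left(\left(-1\right) 6 + d{\left(2 \right)}\right) + c{\left(J \right)} \left(-5\right)\right) = 207 \left(\left(\left(-1\right) 6 + 2\right) + \left(-16 + \left(-9\right)^{2}\right) \left(-5\right)\right) = 207 \left(\left(-6 + 2\right) + \left(-16 + 81\right) \left(-5\right)\right) = 207 \left(-4 + 65 \left(-5\right)\right) = 207 \left(-4 - 325\right) = 207 \left(-329\right) = -68103$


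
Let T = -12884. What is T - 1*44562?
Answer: -57446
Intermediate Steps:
T - 1*44562 = -12884 - 1*44562 = -12884 - 44562 = -57446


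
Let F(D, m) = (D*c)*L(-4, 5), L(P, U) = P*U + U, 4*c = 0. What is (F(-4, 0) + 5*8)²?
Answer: 1600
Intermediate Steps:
c = 0 (c = (¼)*0 = 0)
L(P, U) = U + P*U
F(D, m) = 0 (F(D, m) = (D*0)*(5*(1 - 4)) = 0*(5*(-3)) = 0*(-15) = 0)
(F(-4, 0) + 5*8)² = (0 + 5*8)² = (0 + 40)² = 40² = 1600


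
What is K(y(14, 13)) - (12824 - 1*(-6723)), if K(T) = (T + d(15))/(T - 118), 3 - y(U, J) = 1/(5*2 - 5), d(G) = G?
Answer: -11259161/576 ≈ -19547.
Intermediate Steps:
y(U, J) = 14/5 (y(U, J) = 3 - 1/(5*2 - 5) = 3 - 1/(10 - 5) = 3 - 1/5 = 14/5)
K(T) = (15 + T)/(-118 + T) (K(T) = (T + 15)/(T - 118) = (15 + T)/(-118 + T))
K(y(14, 13)) - (12824 - 1*(-6723)) = (15 + 14/5)/(-118 + 14/5) - (12824 - 1*(-6723)) = (89/5)/(-576/5) - (12824 + 6723) = -5/576*89/5 - 1*19547 = -89/576 - 19547 = -11259161/576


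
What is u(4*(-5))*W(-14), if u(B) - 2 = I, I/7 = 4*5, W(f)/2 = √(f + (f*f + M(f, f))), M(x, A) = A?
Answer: 568*√42 ≈ 3681.1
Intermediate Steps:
W(f) = 2*√(f² + 2*f) (W(f) = 2*√(f + (f*f + f)) = 2*√(f + (f² + f)) = 2*√(f + (f + f²)) = 2*√(f² + 2*f))
I = 140 (I = 7*(4*5) = 7*20 = 140)
u(B) = 142 (u(B) = 2 + 140 = 142)
u(4*(-5))*W(-14) = 142*(2*√(-14*(2 - 14))) = 142*(2*√(-14*(-12))) = 142*(2*√168) = 142*(2*(2*√42)) = 142*(4*√42) = 568*√42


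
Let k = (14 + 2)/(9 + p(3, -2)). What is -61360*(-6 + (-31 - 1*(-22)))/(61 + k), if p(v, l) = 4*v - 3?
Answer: 8283600/557 ≈ 14872.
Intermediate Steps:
p(v, l) = -3 + 4*v
k = 8/9 (k = (14 + 2)/(9 + (-3 + 4*3)) = 16/(9 + (-3 + 12)) = 16/(9 + 9) = 16/18 = 16*(1/18) = 8/9 ≈ 0.88889)
-61360*(-6 + (-31 - 1*(-22)))/(61 + k) = -61360*(-6 + (-31 - 1*(-22)))/(61 + 8/9) = -61360*(-6 + (-31 + 22))/557/9 = -61360*(-6 - 9)*9/557 = -(-920400)*9/557 = -61360*(-135/557) = 8283600/557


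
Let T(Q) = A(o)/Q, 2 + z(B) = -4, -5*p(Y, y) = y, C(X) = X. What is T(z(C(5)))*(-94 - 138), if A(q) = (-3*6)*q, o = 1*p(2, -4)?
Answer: -2784/5 ≈ -556.80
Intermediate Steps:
p(Y, y) = -y/5
z(B) = -6 (z(B) = -2 - 4 = -6)
o = ⅘ (o = 1*(-⅕*(-4)) = 1*(⅘) = ⅘ ≈ 0.80000)
A(q) = -18*q
T(Q) = -72/(5*Q) (T(Q) = (-18*⅘)/Q = -72/(5*Q))
T(z(C(5)))*(-94 - 138) = (-72/5/(-6))*(-94 - 138) = -72/5*(-⅙)*(-232) = (12/5)*(-232) = -2784/5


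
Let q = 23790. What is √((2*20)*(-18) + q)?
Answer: √23070 ≈ 151.89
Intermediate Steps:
√((2*20)*(-18) + q) = √((2*20)*(-18) + 23790) = √(40*(-18) + 23790) = √(-720 + 23790) = √23070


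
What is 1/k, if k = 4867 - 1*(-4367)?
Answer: 1/9234 ≈ 0.00010830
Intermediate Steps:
k = 9234 (k = 4867 + 4367 = 9234)
1/k = 1/9234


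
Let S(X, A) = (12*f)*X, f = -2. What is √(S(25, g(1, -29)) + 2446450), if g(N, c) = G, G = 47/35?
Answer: 5*√97834 ≈ 1563.9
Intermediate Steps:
G = 47/35 (G = 47*(1/35) = 47/35 ≈ 1.3429)
g(N, c) = 47/35
S(X, A) = -24*X (S(X, A) = (12*(-2))*X = -24*X)
√(S(25, g(1, -29)) + 2446450) = √(-24*25 + 2446450) = √(-600 + 2446450) = √2445850 = 5*√97834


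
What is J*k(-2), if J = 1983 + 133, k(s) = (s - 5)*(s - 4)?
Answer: 88872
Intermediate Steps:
k(s) = (-5 + s)*(-4 + s)
J = 2116
J*k(-2) = 2116*(20 + (-2)² - 9*(-2)) = 2116*(20 + 4 + 18) = 2116*42 = 88872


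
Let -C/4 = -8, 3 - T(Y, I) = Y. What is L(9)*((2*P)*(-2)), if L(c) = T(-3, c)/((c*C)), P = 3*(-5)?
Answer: 5/4 ≈ 1.2500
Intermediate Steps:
T(Y, I) = 3 - Y
C = 32 (C = -4*(-8) = 32)
P = -15
L(c) = 3/(16*c) (L(c) = (3 - 1*(-3))/((c*32)) = (3 + 3)/((32*c)) = 6*(1/(32*c)) = 3/(16*c))
L(9)*((2*P)*(-2)) = ((3/16)/9)*((2*(-15))*(-2)) = ((3/16)*(1/9))*(-30*(-2)) = (1/48)*60 = 5/4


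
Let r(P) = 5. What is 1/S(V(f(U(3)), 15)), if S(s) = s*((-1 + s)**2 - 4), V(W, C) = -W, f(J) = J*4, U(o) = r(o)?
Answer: -1/8740 ≈ -0.00011442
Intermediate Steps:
U(o) = 5
f(J) = 4*J
S(s) = s*(-4 + (-1 + s)**2)
1/S(V(f(U(3)), 15)) = 1/((-4*5)*(-4 + (-1 - 4*5)**2)) = 1/((-1*20)*(-4 + (-1 - 1*20)**2)) = 1/(-20*(-4 + (-1 - 20)**2)) = 1/(-20*(-4 + (-21)**2)) = 1/(-20*(-4 + 441)) = 1/(-20*437) = 1/(-8740) = -1/8740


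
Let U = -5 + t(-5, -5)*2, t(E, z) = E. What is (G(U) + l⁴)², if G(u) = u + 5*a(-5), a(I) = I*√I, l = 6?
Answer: 1637836 - 64050*I*√5 ≈ 1.6378e+6 - 1.4322e+5*I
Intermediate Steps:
a(I) = I^(3/2)
U = -15 (U = -5 - 5*2 = -5 - 10 = -15)
G(u) = u - 25*I*√5 (G(u) = u + 5*(-5)^(3/2) = u + 5*(-5*I*√5) = u - 25*I*√5)
(G(U) + l⁴)² = ((-15 - 25*I*√5) + 6⁴)² = ((-15 - 25*I*√5) + 1296)² = (1281 - 25*I*√5)²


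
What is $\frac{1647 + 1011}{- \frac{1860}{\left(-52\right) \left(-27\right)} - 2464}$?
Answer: $- \frac{310986}{288443} \approx -1.0782$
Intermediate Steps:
$\frac{1647 + 1011}{- \frac{1860}{\left(-52\right) \left(-27\right)} - 2464} = \frac{2658}{- \frac{1860}{1404} - 2464} = \frac{2658}{\left(-1860\right) \frac{1}{1404} - 2464} = \frac{2658}{- \frac{155}{117} - 2464} = \frac{2658}{- \frac{288443}{117}} = 2658 \left(- \frac{117}{288443}\right) = - \frac{310986}{288443}$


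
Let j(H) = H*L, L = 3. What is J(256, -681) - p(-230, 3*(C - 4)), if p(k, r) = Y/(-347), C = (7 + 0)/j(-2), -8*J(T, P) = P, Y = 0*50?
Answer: 681/8 ≈ 85.125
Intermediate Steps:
Y = 0
J(T, P) = -P/8
j(H) = 3*H (j(H) = H*3 = 3*H)
C = -7/6 (C = (7 + 0)/((3*(-2))) = 7/(-6) = 7*(-1/6) = -7/6 ≈ -1.1667)
p(k, r) = 0 (p(k, r) = 0/(-347) = 0*(-1/347) = 0)
J(256, -681) - p(-230, 3*(C - 4)) = -1/8*(-681) - 1*0 = 681/8 + 0 = 681/8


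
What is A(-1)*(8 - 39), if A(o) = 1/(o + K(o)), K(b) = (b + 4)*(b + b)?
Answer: 31/7 ≈ 4.4286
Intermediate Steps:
K(b) = 2*b*(4 + b) (K(b) = (4 + b)*(2*b) = 2*b*(4 + b))
A(o) = 1/(o + 2*o*(4 + o))
A(-1)*(8 - 39) = (1/((-1)*(9 + 2*(-1))))*(8 - 39) = -1/(9 - 2)*(-31) = -1/7*(-31) = -1*⅐*(-31) = -⅐*(-31) = 31/7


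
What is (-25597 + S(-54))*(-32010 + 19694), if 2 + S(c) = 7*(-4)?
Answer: 315622132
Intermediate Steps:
S(c) = -30 (S(c) = -2 + 7*(-4) = -2 - 28 = -30)
(-25597 + S(-54))*(-32010 + 19694) = (-25597 - 30)*(-32010 + 19694) = -25627*(-12316) = 315622132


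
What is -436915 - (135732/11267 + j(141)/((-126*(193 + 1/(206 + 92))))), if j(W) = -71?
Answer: -17837701835626058/40825354815 ≈ -4.3693e+5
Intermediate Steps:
-436915 - (135732/11267 + j(141)/((-126*(193 + 1/(206 + 92))))) = -436915 - (135732/11267 - 71*(-1/(126*(193 + 1/(206 + 92))))) = -436915 - (135732*(1/11267) - 71*(-1/(126*(193 + 1/298)))) = -436915 - (135732/11267 - 71*(-1/(126*(193 + 1/298)))) = -436915 - (135732/11267 - 71/((-126*57515/298))) = -436915 - (135732/11267 - 71/(-3623445/149)) = -436915 - (135732/11267 - 71*(-149/3623445)) = -436915 - (135732/11267 + 10579/3623445) = -436915 - 1*491936630333/40825354815 = -436915 - 491936630333/40825354815 = -17837701835626058/40825354815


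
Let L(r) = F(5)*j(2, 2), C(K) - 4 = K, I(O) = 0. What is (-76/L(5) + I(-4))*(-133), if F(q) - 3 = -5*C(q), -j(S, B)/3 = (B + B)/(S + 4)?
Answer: 361/3 ≈ 120.33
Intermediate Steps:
j(S, B) = -6*B/(4 + S) (j(S, B) = -3*(B + B)/(S + 4) = -3*2*B/(4 + S) = -6*B/(4 + S))
C(K) = 4 + K
F(q) = -17 - 5*q (F(q) = 3 - 5*(4 + q) = 3 + (-20 - 5*q) = -17 - 5*q)
L(r) = 84 (L(r) = (-17 - 5*5)*(-6*2/(4 + 2)) = (-17 - 25)*(-6*2/6) = -(-252)*2/6 = -42*(-2) = 84)
(-76/L(5) + I(-4))*(-133) = (-76/84 + 0)*(-133) = (-76*1/84 + 0)*(-133) = (-19/21 + 0)*(-133) = -19/21*(-133) = 361/3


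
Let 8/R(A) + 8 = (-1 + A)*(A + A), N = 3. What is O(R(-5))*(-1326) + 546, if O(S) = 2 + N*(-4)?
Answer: 13806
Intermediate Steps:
R(A) = 8/(-8 + 2*A*(-1 + A)) (R(A) = 8/(-8 + (-1 + A)*(A + A)) = 8/(-8 + (-1 + A)*(2*A)) = 8/(-8 + 2*A*(-1 + A)))
O(S) = -10 (O(S) = 2 + 3*(-4) = 2 - 12 = -10)
O(R(-5))*(-1326) + 546 = -10*(-1326) + 546 = 13260 + 546 = 13806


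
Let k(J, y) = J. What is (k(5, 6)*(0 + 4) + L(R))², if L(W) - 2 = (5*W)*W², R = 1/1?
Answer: 729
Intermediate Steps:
R = 1
L(W) = 2 + 5*W³ (L(W) = 2 + (5*W)*W² = 2 + 5*W³)
(k(5, 6)*(0 + 4) + L(R))² = (5*(0 + 4) + (2 + 5*1³))² = (5*4 + (2 + 5*1))² = (20 + (2 + 5))² = (20 + 7)² = 27² = 729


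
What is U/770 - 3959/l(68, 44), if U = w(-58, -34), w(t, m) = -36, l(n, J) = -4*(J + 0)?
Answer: 138277/6160 ≈ 22.448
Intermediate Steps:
l(n, J) = -4*J
U = -36
U/770 - 3959/l(68, 44) = -36/770 - 3959/((-4*44)) = -36*1/770 - 3959/(-176) = -18/385 - 3959*(-1/176) = -18/385 + 3959/176 = 138277/6160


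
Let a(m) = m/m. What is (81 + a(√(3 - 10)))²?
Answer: 6724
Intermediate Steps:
a(m) = 1
(81 + a(√(3 - 10)))² = (81 + 1)² = 82² = 6724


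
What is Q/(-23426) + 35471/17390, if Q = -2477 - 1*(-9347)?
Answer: 355737173/203689070 ≈ 1.7465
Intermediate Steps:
Q = 6870 (Q = -2477 + 9347 = 6870)
Q/(-23426) + 35471/17390 = 6870/(-23426) + 35471/17390 = 6870*(-1/23426) + 35471*(1/17390) = -3435/11713 + 35471/17390 = 355737173/203689070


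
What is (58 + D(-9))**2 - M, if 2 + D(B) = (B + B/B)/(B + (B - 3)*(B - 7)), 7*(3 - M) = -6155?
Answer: 527175136/234423 ≈ 2248.8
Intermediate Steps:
M = 6176/7 (M = 3 - 1/7*(-6155) = 3 + 6155/7 = 6176/7 ≈ 882.29)
D(B) = -2 + (1 + B)/(B + (-7 + B)*(-3 + B)) (D(B) = -2 + (B + B/B)/(B + (B - 3)*(B - 7)) = -2 + (B + 1)/(B + (-3 + B)*(-7 + B)) = -2 + (1 + B)/(B + (-7 + B)*(-3 + B)))
(58 + D(-9))**2 - M = (58 + (-41 - 2*(-9)**2 + 19*(-9))/(21 + (-9)**2 - 9*(-9)))**2 - 1*6176/7 = (58 + (-41 - 2*81 - 171)/(21 + 81 + 81))**2 - 6176/7 = (58 + (-41 - 162 - 171)/183)**2 - 6176/7 = (58 + (1/183)*(-374))**2 - 6176/7 = (58 - 374/183)**2 - 6176/7 = (10240/183)**2 - 6176/7 = 104857600/33489 - 6176/7 = 527175136/234423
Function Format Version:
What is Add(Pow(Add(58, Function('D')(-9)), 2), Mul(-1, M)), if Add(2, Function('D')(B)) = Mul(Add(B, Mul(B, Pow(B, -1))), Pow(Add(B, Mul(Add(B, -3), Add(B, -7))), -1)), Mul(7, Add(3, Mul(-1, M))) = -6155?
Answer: Rational(527175136, 234423) ≈ 2248.8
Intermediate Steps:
M = Rational(6176, 7) (M = Add(3, Mul(Rational(-1, 7), -6155)) = Add(3, Rational(6155, 7)) = Rational(6176, 7) ≈ 882.29)
Function('D')(B) = Add(-2, Mul(Pow(Add(B, Mul(Add(-7, B), Add(-3, B))), -1), Add(1, B))) (Function('D')(B) = Add(-2, Mul(Add(B, Mul(B, Pow(B, -1))), Pow(Add(B, Mul(Add(B, -3), Add(B, -7))), -1))) = Add(-2, Mul(Add(B, 1), Pow(Add(B, Mul(Add(-3, B), Add(-7, B))), -1))) = Add(-2, Mul(Add(1, B), Pow(Add(B, Mul(Add(-7, B), Add(-3, B))), -1))) = Add(-2, Mul(Pow(Add(B, Mul(Add(-7, B), Add(-3, B))), -1), Add(1, B))))
Add(Pow(Add(58, Function('D')(-9)), 2), Mul(-1, M)) = Add(Pow(Add(58, Mul(Pow(Add(21, Pow(-9, 2), Mul(-9, -9)), -1), Add(-41, Mul(-2, Pow(-9, 2)), Mul(19, -9)))), 2), Mul(-1, Rational(6176, 7))) = Add(Pow(Add(58, Mul(Pow(Add(21, 81, 81), -1), Add(-41, Mul(-2, 81), -171))), 2), Rational(-6176, 7)) = Add(Pow(Add(58, Mul(Pow(183, -1), Add(-41, -162, -171))), 2), Rational(-6176, 7)) = Add(Pow(Add(58, Mul(Rational(1, 183), -374)), 2), Rational(-6176, 7)) = Add(Pow(Add(58, Rational(-374, 183)), 2), Rational(-6176, 7)) = Add(Pow(Rational(10240, 183), 2), Rational(-6176, 7)) = Add(Rational(104857600, 33489), Rational(-6176, 7)) = Rational(527175136, 234423)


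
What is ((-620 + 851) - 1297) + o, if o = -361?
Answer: -1427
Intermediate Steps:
((-620 + 851) - 1297) + o = ((-620 + 851) - 1297) - 361 = (231 - 1297) - 361 = -1066 - 361 = -1427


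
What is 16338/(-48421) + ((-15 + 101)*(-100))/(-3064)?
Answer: 45795121/18545243 ≈ 2.4694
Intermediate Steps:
16338/(-48421) + ((-15 + 101)*(-100))/(-3064) = 16338*(-1/48421) + (86*(-100))*(-1/3064) = -16338/48421 - 8600*(-1/3064) = -16338/48421 + 1075/383 = 45795121/18545243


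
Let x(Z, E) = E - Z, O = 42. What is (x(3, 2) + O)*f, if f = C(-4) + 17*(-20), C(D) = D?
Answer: -14104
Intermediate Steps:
f = -344 (f = -4 + 17*(-20) = -4 - 340 = -344)
(x(3, 2) + O)*f = ((2 - 1*3) + 42)*(-344) = ((2 - 3) + 42)*(-344) = (-1 + 42)*(-344) = 41*(-344) = -14104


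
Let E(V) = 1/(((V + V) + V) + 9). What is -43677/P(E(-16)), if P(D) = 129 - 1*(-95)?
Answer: -43677/224 ≈ -194.99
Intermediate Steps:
E(V) = 1/(9 + 3*V) (E(V) = 1/((2*V + V) + 9) = 1/(3*V + 9) = 1/(9 + 3*V))
P(D) = 224 (P(D) = 129 + 95 = 224)
-43677/P(E(-16)) = -43677/224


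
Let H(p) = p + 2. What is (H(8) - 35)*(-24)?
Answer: 600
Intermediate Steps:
H(p) = 2 + p
(H(8) - 35)*(-24) = ((2 + 8) - 35)*(-24) = (10 - 35)*(-24) = -25*(-24) = 600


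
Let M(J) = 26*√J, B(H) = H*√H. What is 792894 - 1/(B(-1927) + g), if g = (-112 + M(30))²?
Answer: 792894 - 1/((112 - 26*√30)² - 1927*I*√1927) ≈ 7.9289e+5 - 1.182e-5*I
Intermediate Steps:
B(H) = H^(3/2)
g = (-112 + 26*√30)² ≈ 924.64
792894 - 1/(B(-1927) + g) = 792894 - 1/((-1927)^(3/2) + (32824 - 5824*√30)) = 792894 - 1/(-1927*I*√1927 + (32824 - 5824*√30)) = 792894 - 1/(32824 - 5824*√30 - 1927*I*√1927)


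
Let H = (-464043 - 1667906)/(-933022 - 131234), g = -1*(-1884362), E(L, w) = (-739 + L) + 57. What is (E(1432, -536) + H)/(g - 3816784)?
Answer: -800323949/2056591708032 ≈ -0.00038915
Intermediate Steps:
E(L, w) = -682 + L
g = 1884362
H = 2131949/1064256 (H = -2131949/(-1064256) = -2131949*(-1/1064256) = 2131949/1064256 ≈ 2.0032)
(E(1432, -536) + H)/(g - 3816784) = ((-682 + 1432) + 2131949/1064256)/(1884362 - 3816784) = (750 + 2131949/1064256)/(-1932422) = (800323949/1064256)*(-1/1932422) = -800323949/2056591708032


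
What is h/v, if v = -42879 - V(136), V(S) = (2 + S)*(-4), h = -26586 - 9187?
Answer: 35773/42327 ≈ 0.84516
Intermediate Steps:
h = -35773
V(S) = -8 - 4*S
v = -42327 (v = -42879 - (-8 - 4*136) = -42879 - (-8 - 544) = -42879 - 1*(-552) = -42879 + 552 = -42327)
h/v = -35773/(-42327) = -35773*(-1/42327) = 35773/42327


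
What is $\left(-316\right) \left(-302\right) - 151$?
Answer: $95281$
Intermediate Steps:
$\left(-316\right) \left(-302\right) - 151 = 95432 - 151 = 95281$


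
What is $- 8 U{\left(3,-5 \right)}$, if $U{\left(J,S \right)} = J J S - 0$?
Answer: $360$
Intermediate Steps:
$U{\left(J,S \right)} = S J^{2}$ ($U{\left(J,S \right)} = J^{2} S + 0 = S J^{2} + 0 = S J^{2}$)
$- 8 U{\left(3,-5 \right)} = - 8 \left(- 5 \cdot 3^{2}\right) = - 8 \left(\left(-5\right) 9\right) = \left(-8\right) \left(-45\right) = 360$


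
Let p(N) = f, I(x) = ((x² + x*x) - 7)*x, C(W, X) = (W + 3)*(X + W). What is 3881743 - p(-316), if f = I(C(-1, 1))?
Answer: 3881743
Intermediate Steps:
C(W, X) = (3 + W)*(W + X)
I(x) = x*(-7 + 2*x²) (I(x) = ((x² + x²) - 7)*x = (2*x² - 7)*x = (-7 + 2*x²)*x = x*(-7 + 2*x²))
f = 0 (f = ((-1)² + 3*(-1) + 3*1 - 1*1)*(-7 + 2*((-1)² + 3*(-1) + 3*1 - 1*1)²) = (1 - 3 + 3 - 1)*(-7 + 2*(1 - 3 + 3 - 1)²) = 0*(-7 + 2*0²) = 0*(-7 + 2*0) = 0*(-7 + 0) = 0*(-7) = 0)
p(N) = 0
3881743 - p(-316) = 3881743 - 1*0 = 3881743 + 0 = 3881743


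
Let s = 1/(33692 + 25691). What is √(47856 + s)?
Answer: √168756560072167/59383 ≈ 218.76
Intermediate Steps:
s = 1/59383 ≈ 1.6840e-5
√(47856 + s) = √(47856 + 1/59383) = √(2841832849/59383) = √168756560072167/59383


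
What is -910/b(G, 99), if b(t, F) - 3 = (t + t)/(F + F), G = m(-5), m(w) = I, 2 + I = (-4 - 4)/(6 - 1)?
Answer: -50050/163 ≈ -307.06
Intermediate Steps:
I = -18/5 (I = -2 + (-4 - 4)/(6 - 1) = -2 - 8/5 = -18/5 ≈ -3.6000)
m(w) = -18/5
G = -18/5 ≈ -3.6000
b(t, F) = 3 + t/F (b(t, F) = 3 + (t + t)/(F + F) = 3 + (2*t)/((2*F)) = 3 + (2*t)*(1/(2*F)) = 3 + t/F)
-910/b(G, 99) = -910/(3 - 18/5/99) = -910/(3 - 18/5*1/99) = -910/(3 - 2/55) = -910/163/55 = -910*55/163 = -50050/163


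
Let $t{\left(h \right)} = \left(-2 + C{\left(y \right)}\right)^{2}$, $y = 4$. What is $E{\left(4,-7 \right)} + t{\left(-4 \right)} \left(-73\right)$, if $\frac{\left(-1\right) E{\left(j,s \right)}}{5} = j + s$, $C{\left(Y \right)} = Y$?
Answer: $-277$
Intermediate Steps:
$E{\left(j,s \right)} = - 5 j - 5 s$ ($E{\left(j,s \right)} = - 5 \left(j + s\right) = - 5 j - 5 s$)
$t{\left(h \right)} = 4$ ($t{\left(h \right)} = \left(-2 + 4\right)^{2} = 2^{2} = 4$)
$E{\left(4,-7 \right)} + t{\left(-4 \right)} \left(-73\right) = \left(\left(-5\right) 4 - -35\right) + 4 \left(-73\right) = \left(-20 + 35\right) - 292 = 15 - 292 = -277$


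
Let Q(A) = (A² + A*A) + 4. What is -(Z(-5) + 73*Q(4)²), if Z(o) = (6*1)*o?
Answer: -94578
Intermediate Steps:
Q(A) = 4 + 2*A² (Q(A) = (A² + A²) + 4 = 2*A² + 4 = 4 + 2*A²)
Z(o) = 6*o
-(Z(-5) + 73*Q(4)²) = -(6*(-5) + 73*(4 + 2*4²)²) = -(-30 + 73*(4 + 2*16)²) = -(-30 + 73*(4 + 32)²) = -(-30 + 73*36²) = -(-30 + 73*1296) = -(-30 + 94608) = -1*94578 = -94578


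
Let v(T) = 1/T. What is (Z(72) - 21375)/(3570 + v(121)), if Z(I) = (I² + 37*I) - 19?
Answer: -1639066/431971 ≈ -3.7944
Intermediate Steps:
Z(I) = -19 + I² + 37*I
(Z(72) - 21375)/(3570 + v(121)) = ((-19 + 72² + 37*72) - 21375)/(3570 + 1/121) = ((-19 + 5184 + 2664) - 21375)/(3570 + 1/121) = (7829 - 21375)/(431971/121) = -13546*121/431971 = -1639066/431971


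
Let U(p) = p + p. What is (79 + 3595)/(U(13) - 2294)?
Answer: -1837/1134 ≈ -1.6199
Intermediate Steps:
U(p) = 2*p
(79 + 3595)/(U(13) - 2294) = (79 + 3595)/(2*13 - 2294) = 3674/(26 - 2294) = 3674/(-2268) = 3674*(-1/2268) = -1837/1134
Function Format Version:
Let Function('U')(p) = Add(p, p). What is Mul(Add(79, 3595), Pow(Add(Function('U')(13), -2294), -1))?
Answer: Rational(-1837, 1134) ≈ -1.6199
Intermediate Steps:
Function('U')(p) = Mul(2, p)
Mul(Add(79, 3595), Pow(Add(Function('U')(13), -2294), -1)) = Mul(Add(79, 3595), Pow(Add(Mul(2, 13), -2294), -1)) = Mul(3674, Pow(Add(26, -2294), -1)) = Mul(3674, Pow(-2268, -1)) = Mul(3674, Rational(-1, 2268)) = Rational(-1837, 1134)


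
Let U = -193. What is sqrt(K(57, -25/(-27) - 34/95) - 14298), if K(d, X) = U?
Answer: I*sqrt(14491) ≈ 120.38*I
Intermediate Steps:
K(d, X) = -193
sqrt(K(57, -25/(-27) - 34/95) - 14298) = sqrt(-193 - 14298) = sqrt(-14491) = I*sqrt(14491)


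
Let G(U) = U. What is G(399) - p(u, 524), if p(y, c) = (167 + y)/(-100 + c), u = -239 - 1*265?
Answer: 169513/424 ≈ 399.79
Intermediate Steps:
u = -504 (u = -239 - 265 = -504)
p(y, c) = (167 + y)/(-100 + c)
G(399) - p(u, 524) = 399 - (167 - 504)/(-100 + 524) = 399 - (-337)/424 = 399 - 1*(-337/424) = 399 + 337/424 = 169513/424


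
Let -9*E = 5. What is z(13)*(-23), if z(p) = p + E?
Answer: -2576/9 ≈ -286.22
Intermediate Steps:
E = -5/9 (E = -1/9*5 = -5/9 ≈ -0.55556)
z(p) = -5/9 + p (z(p) = p - 5/9 = -5/9 + p)
z(13)*(-23) = (-5/9 + 13)*(-23) = (112/9)*(-23) = -2576/9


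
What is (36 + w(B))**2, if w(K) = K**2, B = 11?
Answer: 24649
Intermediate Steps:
(36 + w(B))**2 = (36 + 11**2)**2 = (36 + 121)**2 = 157**2 = 24649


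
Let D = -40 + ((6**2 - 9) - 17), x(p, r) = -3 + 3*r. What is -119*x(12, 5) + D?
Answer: -1458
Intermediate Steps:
D = -30 (D = -40 + ((36 - 9) - 17) = -40 + (27 - 17) = -40 + 10 = -30)
-119*x(12, 5) + D = -119*(-3 + 3*5) - 30 = -119*(-3 + 15) - 30 = -119*12 - 30 = -1428 - 30 = -1458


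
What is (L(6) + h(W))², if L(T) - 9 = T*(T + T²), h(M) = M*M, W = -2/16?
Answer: 279057025/4096 ≈ 68129.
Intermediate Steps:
W = -⅛ (W = -2*1/16 = -⅛ ≈ -0.12500)
h(M) = M²
L(T) = 9 + T*(T + T²)
(L(6) + h(W))² = ((9 + 6² + 6³) + (-⅛)²)² = ((9 + 36 + 216) + 1/64)² = (261 + 1/64)² = (16705/64)² = 279057025/4096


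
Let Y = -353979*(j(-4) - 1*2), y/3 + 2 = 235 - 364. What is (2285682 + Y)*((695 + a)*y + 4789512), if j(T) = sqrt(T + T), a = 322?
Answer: 13141573674840 - 3107815975098*I*sqrt(2) ≈ 1.3142e+13 - 4.3951e+12*I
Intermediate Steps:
y = -393 (y = -6 + 3*(235 - 364) = -6 + 3*(-129) = -6 - 387 = -393)
j(T) = sqrt(2)*sqrt(T) (j(T) = sqrt(2*T) = sqrt(2)*sqrt(T))
Y = 707958 - 707958*I*sqrt(2) (Y = -353979*(sqrt(2)*sqrt(-4) - 1*2) = -353979*(sqrt(2)*(2*I) - 2) = -353979*(2*I*sqrt(2) - 2) = -353979*(-2 + 2*I*sqrt(2)) = 707958 - 707958*I*sqrt(2) ≈ 7.0796e+5 - 1.0012e+6*I)
(2285682 + Y)*((695 + a)*y + 4789512) = (2285682 + (707958 - 707958*I*sqrt(2)))*((695 + 322)*(-393) + 4789512) = (2993640 - 707958*I*sqrt(2))*(1017*(-393) + 4789512) = (2993640 - 707958*I*sqrt(2))*(-399681 + 4789512) = (2993640 - 707958*I*sqrt(2))*4389831 = 13141573674840 - 3107815975098*I*sqrt(2)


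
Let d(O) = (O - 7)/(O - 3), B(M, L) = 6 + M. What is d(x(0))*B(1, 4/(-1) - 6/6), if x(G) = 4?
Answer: -21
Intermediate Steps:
d(O) = (-7 + O)/(-3 + O)
d(x(0))*B(1, 4/(-1) - 6/6) = ((-7 + 4)/(-3 + 4))*(6 + 1) = (-3/1)*7 = (1*(-3))*7 = -3*7 = -21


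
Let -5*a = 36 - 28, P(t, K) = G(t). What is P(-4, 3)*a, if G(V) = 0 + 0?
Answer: 0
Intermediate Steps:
G(V) = 0
P(t, K) = 0
a = -8/5 (a = -(36 - 28)/5 = -⅕*8 = -8/5 ≈ -1.6000)
P(-4, 3)*a = 0*(-8/5) = 0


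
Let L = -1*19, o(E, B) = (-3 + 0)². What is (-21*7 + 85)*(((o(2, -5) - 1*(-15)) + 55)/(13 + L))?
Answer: 2449/3 ≈ 816.33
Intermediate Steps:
o(E, B) = 9 (o(E, B) = (-3)² = 9)
L = -19
(-21*7 + 85)*(((o(2, -5) - 1*(-15)) + 55)/(13 + L)) = (-21*7 + 85)*(((9 - 1*(-15)) + 55)/(13 - 19)) = (-147 + 85)*(((9 + 15) + 55)/(-6)) = -62*(24 + 55)*(-1)/6 = -4898*(-1)/6 = -62*(-79/6) = 2449/3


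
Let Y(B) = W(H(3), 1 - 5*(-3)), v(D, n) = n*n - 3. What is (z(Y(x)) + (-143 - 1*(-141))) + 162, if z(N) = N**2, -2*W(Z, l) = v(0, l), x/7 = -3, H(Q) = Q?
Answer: 64649/4 ≈ 16162.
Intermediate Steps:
x = -21 (x = 7*(-3) = -21)
v(D, n) = -3 + n**2 (v(D, n) = n**2 - 3 = -3 + n**2)
W(Z, l) = 3/2 - l**2/2 (W(Z, l) = -(-3 + l**2)/2 = 3/2 - l**2/2)
Y(B) = -253/2 (Y(B) = 3/2 - (1 - 5*(-3))**2/2 = 3/2 - (1 + 15)**2/2 = 3/2 - 1/2*16**2 = 3/2 - 1/2*256 = 3/2 - 128 = -253/2)
(z(Y(x)) + (-143 - 1*(-141))) + 162 = ((-253/2)**2 + (-143 - 1*(-141))) + 162 = (64009/4 + (-143 + 141)) + 162 = (64009/4 - 2) + 162 = 64001/4 + 162 = 64649/4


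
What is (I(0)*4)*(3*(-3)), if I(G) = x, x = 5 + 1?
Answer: -216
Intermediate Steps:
x = 6
I(G) = 6
(I(0)*4)*(3*(-3)) = (6*4)*(3*(-3)) = 24*(-9) = -216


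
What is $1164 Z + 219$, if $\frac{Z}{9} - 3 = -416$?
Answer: $-4326369$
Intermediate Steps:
$Z = -3717$ ($Z = 27 + 9 \left(-416\right) = 27 - 3744 = -3717$)
$1164 Z + 219 = 1164 \left(-3717\right) + 219 = -4326588 + 219 = -4326369$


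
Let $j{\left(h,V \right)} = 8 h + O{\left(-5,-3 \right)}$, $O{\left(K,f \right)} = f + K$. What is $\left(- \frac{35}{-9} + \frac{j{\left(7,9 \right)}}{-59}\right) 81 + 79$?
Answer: $\frac{19358}{59} \approx 328.1$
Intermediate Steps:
$O{\left(K,f \right)} = K + f$
$j{\left(h,V \right)} = -8 + 8 h$ ($j{\left(h,V \right)} = 8 h - 8 = -8 + 8 h$)
$\left(- \frac{35}{-9} + \frac{j{\left(7,9 \right)}}{-59}\right) 81 + 79 = \left(- \frac{35}{-9} + \frac{-8 + 8 \cdot 7}{-59}\right) 81 + 79 = \left(\left(-35\right) \left(- \frac{1}{9}\right) + \left(-8 + 56\right) \left(- \frac{1}{59}\right)\right) 81 + 79 = \left(\frac{35}{9} + 48 \left(- \frac{1}{59}\right)\right) 81 + 79 = \left(\frac{35}{9} - \frac{48}{59}\right) 81 + 79 = \frac{1633}{531} \cdot 81 + 79 = \frac{14697}{59} + 79 = \frac{19358}{59}$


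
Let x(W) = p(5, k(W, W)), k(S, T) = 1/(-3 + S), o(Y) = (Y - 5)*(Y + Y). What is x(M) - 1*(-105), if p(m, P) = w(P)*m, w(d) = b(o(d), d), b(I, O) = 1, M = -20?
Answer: 110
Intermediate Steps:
o(Y) = 2*Y*(-5 + Y) (o(Y) = (-5 + Y)*(2*Y) = 2*Y*(-5 + Y))
w(d) = 1
p(m, P) = m (p(m, P) = 1*m = m)
x(W) = 5
x(M) - 1*(-105) = 5 - 1*(-105) = 5 + 105 = 110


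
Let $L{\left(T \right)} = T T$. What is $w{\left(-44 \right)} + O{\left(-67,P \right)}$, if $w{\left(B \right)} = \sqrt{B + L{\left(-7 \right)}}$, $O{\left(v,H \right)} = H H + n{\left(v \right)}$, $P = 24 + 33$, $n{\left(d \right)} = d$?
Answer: $3182 + \sqrt{5} \approx 3184.2$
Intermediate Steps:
$P = 57$
$L{\left(T \right)} = T^{2}$
$O{\left(v,H \right)} = v + H^{2}$ ($O{\left(v,H \right)} = H H + v = H^{2} + v = v + H^{2}$)
$w{\left(B \right)} = \sqrt{49 + B}$ ($w{\left(B \right)} = \sqrt{B + \left(-7\right)^{2}} = \sqrt{B + 49} = \sqrt{49 + B}$)
$w{\left(-44 \right)} + O{\left(-67,P \right)} = \sqrt{49 - 44} - \left(67 - 57^{2}\right) = \sqrt{5} + \left(-67 + 3249\right) = \sqrt{5} + 3182 = 3182 + \sqrt{5}$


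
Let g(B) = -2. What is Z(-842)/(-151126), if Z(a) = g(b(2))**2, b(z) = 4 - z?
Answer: -2/75563 ≈ -2.6468e-5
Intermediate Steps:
Z(a) = 4 (Z(a) = (-2)**2 = 4)
Z(-842)/(-151126) = 4/(-151126) = 4*(-1/151126) = -2/75563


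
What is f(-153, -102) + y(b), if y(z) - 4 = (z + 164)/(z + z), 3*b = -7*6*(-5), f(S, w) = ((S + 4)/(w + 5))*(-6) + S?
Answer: -1062941/6790 ≈ -156.55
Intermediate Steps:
f(S, w) = S - 6*(4 + S)/(5 + w) (f(S, w) = ((4 + S)/(5 + w))*(-6) + S = -6*(4 + S)/(5 + w) + S = S - 6*(4 + S)/(5 + w))
b = 70 (b = (-7*6*(-5))/3 = (-42*(-5))/3 = (⅓)*210 = 70)
y(z) = 4 + (164 + z)/(2*z) (y(z) = 4 + (z + 164)/(z + z) = 4 + (164 + z)/((2*z)) = 4 + (164 + z)*(1/(2*z)) = 4 + (164 + z)/(2*z))
f(-153, -102) + y(b) = (-24 - 1*(-153) - 153*(-102))/(5 - 102) + (9/2 + 82/70) = (-24 + 153 + 15606)/(-97) + (9/2 + 82*(1/70)) = -1/97*15735 + (9/2 + 41/35) = -15735/97 + 397/70 = -1062941/6790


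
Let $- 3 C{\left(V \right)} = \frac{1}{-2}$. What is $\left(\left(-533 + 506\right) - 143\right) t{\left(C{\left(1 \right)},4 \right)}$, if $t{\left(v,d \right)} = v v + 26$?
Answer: $- \frac{79645}{18} \approx -4424.7$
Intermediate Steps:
$C{\left(V \right)} = \frac{1}{6}$ ($C{\left(V \right)} = - \frac{1}{3 \left(-2\right)} = \left(- \frac{1}{3}\right) \left(- \frac{1}{2}\right) = \frac{1}{6}$)
$t{\left(v,d \right)} = 26 + v^{2}$ ($t{\left(v,d \right)} = v^{2} + 26 = 26 + v^{2}$)
$\left(\left(-533 + 506\right) - 143\right) t{\left(C{\left(1 \right)},4 \right)} = \left(\left(-533 + 506\right) - 143\right) \left(26 + \left(\frac{1}{6}\right)^{2}\right) = \left(-27 - 143\right) \left(26 + \frac{1}{36}\right) = \left(-170\right) \frac{937}{36} = - \frac{79645}{18}$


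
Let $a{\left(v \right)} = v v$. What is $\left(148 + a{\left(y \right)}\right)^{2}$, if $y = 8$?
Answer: $44944$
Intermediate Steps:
$a{\left(v \right)} = v^{2}$
$\left(148 + a{\left(y \right)}\right)^{2} = \left(148 + 8^{2}\right)^{2} = \left(148 + 64\right)^{2} = 212^{2} = 44944$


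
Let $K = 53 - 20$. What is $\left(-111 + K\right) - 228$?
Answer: $-306$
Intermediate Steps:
$K = 33$
$\left(-111 + K\right) - 228 = \left(-111 + 33\right) - 228 = -78 - 228 = -306$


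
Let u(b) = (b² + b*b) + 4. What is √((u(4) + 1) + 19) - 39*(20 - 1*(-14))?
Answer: -1326 + 2*√14 ≈ -1318.5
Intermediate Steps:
u(b) = 4 + 2*b² (u(b) = (b² + b²) + 4 = 2*b² + 4 = 4 + 2*b²)
√((u(4) + 1) + 19) - 39*(20 - 1*(-14)) = √(((4 + 2*4²) + 1) + 19) - 39*(20 - 1*(-14)) = √(((4 + 2*16) + 1) + 19) - 39*(20 + 14) = √(((4 + 32) + 1) + 19) - 39*34 = √((36 + 1) + 19) - 1326 = √(37 + 19) - 1326 = √56 - 1326 = 2*√14 - 1326 = -1326 + 2*√14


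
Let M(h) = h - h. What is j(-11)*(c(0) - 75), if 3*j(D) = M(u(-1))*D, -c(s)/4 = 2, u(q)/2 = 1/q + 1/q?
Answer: 0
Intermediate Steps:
u(q) = 4/q (u(q) = 2*(1/q + 1/q) = 2*(2/q) = 4/q)
M(h) = 0
c(s) = -8 (c(s) = -4*2 = -8)
j(D) = 0 (j(D) = (0*D)/3 = (⅓)*0 = 0)
j(-11)*(c(0) - 75) = 0*(-8 - 75) = 0*(-83) = 0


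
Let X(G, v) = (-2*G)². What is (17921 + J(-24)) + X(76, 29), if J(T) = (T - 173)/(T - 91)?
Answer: 4718072/115 ≈ 41027.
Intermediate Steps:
X(G, v) = 4*G²
J(T) = (-173 + T)/(-91 + T)
(17921 + J(-24)) + X(76, 29) = (17921 + (-173 - 24)/(-91 - 24)) + 4*76² = (17921 - 197/(-115)) + 4*5776 = (17921 - 1/115*(-197)) + 23104 = (17921 + 197/115) + 23104 = 2061112/115 + 23104 = 4718072/115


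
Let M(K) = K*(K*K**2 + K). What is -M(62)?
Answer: -14780180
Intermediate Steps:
M(K) = K*(K + K**3) (M(K) = K*(K**3 + K) = K*(K + K**3))
-M(62) = -(62**2 + 62**4) = -(3844 + 14776336) = -1*14780180 = -14780180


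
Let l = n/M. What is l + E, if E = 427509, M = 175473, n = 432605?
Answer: 75016719362/175473 ≈ 4.2751e+5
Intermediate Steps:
l = 432605/175473 ≈ 2.4654
l + E = 432605/175473 + 427509 = 75016719362/175473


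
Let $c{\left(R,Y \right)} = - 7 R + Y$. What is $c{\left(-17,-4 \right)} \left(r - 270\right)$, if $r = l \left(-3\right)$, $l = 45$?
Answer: $-46575$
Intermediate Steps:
$c{\left(R,Y \right)} = Y - 7 R$
$r = -135$ ($r = 45 \left(-3\right) = -135$)
$c{\left(-17,-4 \right)} \left(r - 270\right) = \left(-4 - -119\right) \left(-135 - 270\right) = \left(-4 + 119\right) \left(-135 - 270\right) = 115 \left(-405\right) = -46575$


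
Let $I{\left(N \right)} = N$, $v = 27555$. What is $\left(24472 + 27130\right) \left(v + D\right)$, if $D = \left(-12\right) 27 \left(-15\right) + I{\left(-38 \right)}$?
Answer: $1670717954$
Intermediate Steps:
$D = 4822$ ($D = \left(-12\right) 27 \left(-15\right) - 38 = \left(-324\right) \left(-15\right) - 38 = 4860 - 38 = 4822$)
$\left(24472 + 27130\right) \left(v + D\right) = \left(24472 + 27130\right) \left(27555 + 4822\right) = 51602 \cdot 32377 = 1670717954$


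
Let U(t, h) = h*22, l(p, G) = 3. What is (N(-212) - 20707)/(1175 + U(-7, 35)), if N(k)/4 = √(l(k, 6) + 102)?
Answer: -20707/1945 + 4*√105/1945 ≈ -10.625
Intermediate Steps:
U(t, h) = 22*h
N(k) = 4*√105 (N(k) = 4*√(3 + 102) = 4*√105)
(N(-212) - 20707)/(1175 + U(-7, 35)) = (4*√105 - 20707)/(1175 + 22*35) = (-20707 + 4*√105)/(1175 + 770) = (-20707 + 4*√105)/1945 = (-20707 + 4*√105)*(1/1945) = -20707/1945 + 4*√105/1945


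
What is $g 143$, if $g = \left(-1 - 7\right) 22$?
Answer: $-25168$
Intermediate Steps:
$g = -176$ ($g = \left(-1 - 7\right) 22 = \left(-8\right) 22 = -176$)
$g 143 = \left(-176\right) 143 = -25168$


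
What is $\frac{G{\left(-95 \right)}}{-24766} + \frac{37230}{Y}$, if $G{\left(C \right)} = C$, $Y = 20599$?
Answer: $\frac{923995085}{510154834} \approx 1.8112$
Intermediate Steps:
$\frac{G{\left(-95 \right)}}{-24766} + \frac{37230}{Y} = - \frac{95}{-24766} + \frac{37230}{20599} = \left(-95\right) \left(- \frac{1}{24766}\right) + 37230 \cdot \frac{1}{20599} = \frac{95}{24766} + \frac{37230}{20599} = \frac{923995085}{510154834}$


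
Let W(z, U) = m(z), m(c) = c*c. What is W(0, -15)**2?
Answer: 0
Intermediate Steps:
m(c) = c**2
W(z, U) = z**2
W(0, -15)**2 = (0**2)**2 = 0**2 = 0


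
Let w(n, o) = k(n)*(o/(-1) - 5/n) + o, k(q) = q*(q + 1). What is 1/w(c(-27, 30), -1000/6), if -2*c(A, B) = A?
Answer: 6/194315 ≈ 3.0878e-5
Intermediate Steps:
k(q) = q*(1 + q)
c(A, B) = -A/2
w(n, o) = o + n*(1 + n)*(-o - 5/n) (w(n, o) = (n*(1 + n))*(o/(-1) - 5/n) + o = (n*(1 + n))*(o*(-1) - 5/n) + o = (n*(1 + n))*(-o - 5/n) + o = n*(1 + n)*(-o - 5/n) + o = o + n*(1 + n)*(-o - 5/n))
1/w(c(-27, 30), -1000/6) = 1/(-5 - 1000/6 - (-5)*(-27)/2 - (-1/2*(-27))*(-1000/6)*(1 - 1/2*(-27))) = 1/(-5 - 1000*1/6 - 5*27/2 - 1*27/2*(-1000*1/6)*(1 + 27/2)) = 1/(-5 - 500/3 - 135/2 - 1*27/2*(-500/3)*29/2) = 1/(-5 - 500/3 - 135/2 + 32625) = 1/(194315/6) = 6/194315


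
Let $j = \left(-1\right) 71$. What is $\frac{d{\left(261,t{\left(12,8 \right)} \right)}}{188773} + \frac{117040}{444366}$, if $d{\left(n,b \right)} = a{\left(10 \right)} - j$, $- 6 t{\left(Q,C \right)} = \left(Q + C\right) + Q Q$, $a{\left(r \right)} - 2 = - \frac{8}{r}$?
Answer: $\frac{4255014451}{16131596715} \approx 0.26377$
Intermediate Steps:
$a{\left(r \right)} = 2 - \frac{8}{r}$
$t{\left(Q,C \right)} = - \frac{C}{6} - \frac{Q}{6} - \frac{Q^{2}}{6}$ ($t{\left(Q,C \right)} = - \frac{\left(Q + C\right) + Q Q}{6} = - \frac{\left(C + Q\right) + Q^{2}}{6} = - \frac{C + Q + Q^{2}}{6} = - \frac{C}{6} - \frac{Q}{6} - \frac{Q^{2}}{6}$)
$j = -71$
$d{\left(n,b \right)} = \frac{361}{5}$ ($d{\left(n,b \right)} = \left(2 - \frac{8}{10}\right) - -71 = \left(2 - \frac{4}{5}\right) + 71 = \frac{6}{5} + 71 = \frac{361}{5}$)
$\frac{d{\left(261,t{\left(12,8 \right)} \right)}}{188773} + \frac{117040}{444366} = \frac{361}{5 \cdot 188773} + \frac{117040}{444366} = \frac{361}{5} \cdot \frac{1}{188773} + 117040 \cdot \frac{1}{444366} = \frac{361}{943865} + \frac{58520}{222183} = \frac{4255014451}{16131596715}$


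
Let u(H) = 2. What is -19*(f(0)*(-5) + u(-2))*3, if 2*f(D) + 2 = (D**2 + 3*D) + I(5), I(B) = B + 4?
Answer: 1767/2 ≈ 883.50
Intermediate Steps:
I(B) = 4 + B
f(D) = 7/2 + D**2/2 + 3*D/2 (f(D) = -1 + ((D**2 + 3*D) + (4 + 5))/2 = -1 + ((D**2 + 3*D) + 9)/2 = -1 + (9 + D**2 + 3*D)/2 = -1 + (9/2 + D**2/2 + 3*D/2) = 7/2 + D**2/2 + 3*D/2)
-19*(f(0)*(-5) + u(-2))*3 = -19*((7/2 + (1/2)*0**2 + (3/2)*0)*(-5) + 2)*3 = -19*((7/2 + (1/2)*0 + 0)*(-5) + 2)*3 = -19*((7/2 + 0 + 0)*(-5) + 2)*3 = -19*((7/2)*(-5) + 2)*3 = -19*(-35/2 + 2)*3 = -19*(-31/2)*3 = (589/2)*3 = 1767/2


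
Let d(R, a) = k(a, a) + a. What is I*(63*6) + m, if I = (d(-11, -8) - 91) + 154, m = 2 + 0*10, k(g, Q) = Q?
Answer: 17768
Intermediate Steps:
d(R, a) = 2*a (d(R, a) = a + a = 2*a)
m = 2 (m = 2 + 0 = 2)
I = 47 (I = (2*(-8) - 91) + 154 = (-16 - 91) + 154 = -107 + 154 = 47)
I*(63*6) + m = 47*(63*6) + 2 = 47*378 + 2 = 17766 + 2 = 17768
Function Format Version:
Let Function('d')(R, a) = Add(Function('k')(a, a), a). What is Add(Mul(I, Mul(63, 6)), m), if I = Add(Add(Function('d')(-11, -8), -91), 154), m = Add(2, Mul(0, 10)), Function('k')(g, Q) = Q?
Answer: 17768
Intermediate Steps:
Function('d')(R, a) = Mul(2, a) (Function('d')(R, a) = Add(a, a) = Mul(2, a))
m = 2 (m = Add(2, 0) = 2)
I = 47 (I = Add(Add(Mul(2, -8), -91), 154) = Add(Add(-16, -91), 154) = Add(-107, 154) = 47)
Add(Mul(I, Mul(63, 6)), m) = Add(Mul(47, Mul(63, 6)), 2) = Add(Mul(47, 378), 2) = Add(17766, 2) = 17768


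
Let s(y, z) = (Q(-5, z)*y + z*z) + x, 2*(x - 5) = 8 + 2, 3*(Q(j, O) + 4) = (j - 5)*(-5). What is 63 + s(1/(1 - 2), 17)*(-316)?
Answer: -271255/3 ≈ -90418.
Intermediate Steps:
Q(j, O) = 13/3 - 5*j/3 (Q(j, O) = -4 + ((j - 5)*(-5))/3 = -4 + ((-5 + j)*(-5))/3 = -4 + (25 - 5*j)/3 = -4 + (25/3 - 5*j/3) = 13/3 - 5*j/3)
x = 10 (x = 5 + (8 + 2)/2 = 5 + (½)*10 = 5 + 5 = 10)
s(y, z) = 10 + z² + 38*y/3 (s(y, z) = ((13/3 - 5/3*(-5))*y + z*z) + 10 = ((13/3 + 25/3)*y + z²) + 10 = (38*y/3 + z²) + 10 = (z² + 38*y/3) + 10 = 10 + z² + 38*y/3)
63 + s(1/(1 - 2), 17)*(-316) = 63 + (10 + 17² + 38/(3*(1 - 2)))*(-316) = 63 + (10 + 289 + (38/3)/(-1))*(-316) = 63 + (10 + 289 + (38/3)*(-1))*(-316) = 63 + (10 + 289 - 38/3)*(-316) = 63 + (859/3)*(-316) = 63 - 271444/3 = -271255/3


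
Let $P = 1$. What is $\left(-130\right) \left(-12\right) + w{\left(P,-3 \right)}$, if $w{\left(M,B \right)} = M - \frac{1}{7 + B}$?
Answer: $\frac{6243}{4} \approx 1560.8$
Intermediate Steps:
$\left(-130\right) \left(-12\right) + w{\left(P,-3 \right)} = \left(-130\right) \left(-12\right) + \frac{-1 + 7 \cdot 1 - 3}{7 - 3} = 1560 + \frac{-1 + 7 - 3}{4} = 1560 + \frac{1}{4} \cdot 3 = 1560 + \frac{3}{4} = \frac{6243}{4}$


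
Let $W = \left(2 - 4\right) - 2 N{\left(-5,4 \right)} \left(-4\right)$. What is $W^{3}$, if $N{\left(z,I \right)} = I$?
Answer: $-262144$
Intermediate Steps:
$W = -64$ ($W = \left(2 - 4\right) \left(-2\right) 4 \left(-4\right) = \left(2 - 4\right) \left(\left(-8\right) \left(-4\right)\right) = \left(-2\right) 32 = -64$)
$W^{3} = \left(-64\right)^{3} = -262144$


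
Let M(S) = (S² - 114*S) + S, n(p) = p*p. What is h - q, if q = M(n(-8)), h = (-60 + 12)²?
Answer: 5440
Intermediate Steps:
n(p) = p²
M(S) = S² - 113*S
h = 2304 (h = (-48)² = 2304)
q = -3136 (q = (-8)²*(-113 + (-8)²) = 64*(-113 + 64) = 64*(-49) = -3136)
h - q = 2304 - 1*(-3136) = 2304 + 3136 = 5440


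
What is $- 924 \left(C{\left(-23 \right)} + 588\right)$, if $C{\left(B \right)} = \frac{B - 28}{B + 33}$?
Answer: $- \frac{2692998}{5} \approx -5.386 \cdot 10^{5}$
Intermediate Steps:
$C{\left(B \right)} = \frac{-28 + B}{33 + B}$
$- 924 \left(C{\left(-23 \right)} + 588\right) = - 924 \left(\frac{-28 - 23}{33 - 23} + 588\right) = - 924 \left(\frac{1}{10} \left(-51\right) + 588\right) = - 924 \left(- \frac{51}{10} + 588\right) = \left(-924\right) \frac{5829}{10} = - \frac{2692998}{5}$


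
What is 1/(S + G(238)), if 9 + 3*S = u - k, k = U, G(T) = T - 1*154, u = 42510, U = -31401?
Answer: 1/24718 ≈ 4.0456e-5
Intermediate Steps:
G(T) = -154 + T (G(T) = T - 154 = -154 + T)
k = -31401
S = 24634 (S = -3 + (42510 - 1*(-31401))/3 = -3 + (42510 + 31401)/3 = -3 + (⅓)*73911 = -3 + 24637 = 24634)
1/(S + G(238)) = 1/(24634 + (-154 + 238)) = 1/(24634 + 84) = 1/24718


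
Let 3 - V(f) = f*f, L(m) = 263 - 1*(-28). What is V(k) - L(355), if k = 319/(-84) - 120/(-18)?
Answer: -2090209/7056 ≈ -296.23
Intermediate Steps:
L(m) = 291 (L(m) = 263 + 28 = 291)
k = 241/84 (k = 319*(-1/84) - 120*(-1/18) = -319/84 + 20/3 = 241/84 ≈ 2.8690)
V(f) = 3 - f² (V(f) = 3 - f*f = 3 - f²)
V(k) - L(355) = (3 - (241/84)²) - 1*291 = (3 - 1*58081/7056) - 291 = (3 - 58081/7056) - 291 = -36913/7056 - 291 = -2090209/7056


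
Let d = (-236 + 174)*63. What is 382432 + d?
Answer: 378526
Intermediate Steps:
d = -3906 (d = -62*63 = -3906)
382432 + d = 382432 - 3906 = 378526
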